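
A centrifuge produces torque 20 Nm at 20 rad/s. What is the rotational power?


Given: tau = 20 Nm, omega = 20 rad/s
Using P = tau * omega
P = 20 * 20
P = 400 W

400 W


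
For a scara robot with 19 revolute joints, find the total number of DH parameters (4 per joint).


Given: 19 joints, 4 DH parameters per joint (d, theta, a, alpha)
Total DH parameters = number_of_joints * 4
Total = 19 * 4
Total = 76

76


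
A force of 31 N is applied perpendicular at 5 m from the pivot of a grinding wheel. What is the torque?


Given: F = 31 N, r = 5 m, angle = 90 deg (perpendicular)
Using tau = F * r * sin(90)
sin(90) = 1
tau = 31 * 5 * 1
tau = 155 Nm

155 Nm


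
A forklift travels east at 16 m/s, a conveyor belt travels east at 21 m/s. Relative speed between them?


Given: v_A = 16 m/s east, v_B = 21 m/s east
Both move in the same direction; relative speed = |v_A - v_B|
|16 - 21| = |-5|
= 5 m/s

5 m/s


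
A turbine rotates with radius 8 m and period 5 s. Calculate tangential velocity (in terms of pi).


Given: radius r = 8 m, period T = 5 s
Using v = 2*pi*r / T
v = 2*pi*8 / 5
v = 16*pi / 5
v = 16/5*pi m/s

16/5*pi m/s


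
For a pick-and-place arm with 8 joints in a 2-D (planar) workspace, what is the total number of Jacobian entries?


Given: task space dimension = 2, joints = 8
Jacobian is a 2 x 8 matrix
Total entries = rows * columns
Total = 2 * 8
Total = 16

16


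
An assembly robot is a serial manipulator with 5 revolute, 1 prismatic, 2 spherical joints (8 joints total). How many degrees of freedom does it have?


Given: serial robot with 5 revolute, 1 prismatic, 2 spherical joints
DOF contribution per joint type: revolute=1, prismatic=1, spherical=3, fixed=0
DOF = 5*1 + 1*1 + 2*3
DOF = 12

12


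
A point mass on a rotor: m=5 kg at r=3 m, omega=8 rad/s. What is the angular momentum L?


Given: m = 5 kg, r = 3 m, omega = 8 rad/s
For a point mass: I = m*r^2
I = 5*3^2 = 5*9 = 45
L = I*omega = 45*8
L = 360 kg*m^2/s

360 kg*m^2/s


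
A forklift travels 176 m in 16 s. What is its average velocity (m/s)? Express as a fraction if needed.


Given: distance d = 176 m, time t = 16 s
Using v = d / t
v = 176 / 16
v = 11 m/s

11 m/s


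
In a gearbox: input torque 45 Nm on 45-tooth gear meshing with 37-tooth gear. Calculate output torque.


Given: N1 = 45, N2 = 37, T1 = 45 Nm
Using T2/T1 = N2/N1
T2 = T1 * N2 / N1
T2 = 45 * 37 / 45
T2 = 1665 / 45
T2 = 37 Nm

37 Nm


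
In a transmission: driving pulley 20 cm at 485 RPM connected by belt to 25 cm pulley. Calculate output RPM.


Given: D1 = 20 cm, w1 = 485 RPM, D2 = 25 cm
Using D1*w1 = D2*w2
w2 = D1*w1 / D2
w2 = 20*485 / 25
w2 = 9700 / 25
w2 = 388 RPM

388 RPM


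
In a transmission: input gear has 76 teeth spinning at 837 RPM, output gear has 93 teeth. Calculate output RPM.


Given: N1 = 76 teeth, w1 = 837 RPM, N2 = 93 teeth
Using N1*w1 = N2*w2
w2 = N1*w1 / N2
w2 = 76*837 / 93
w2 = 63612 / 93
w2 = 684 RPM

684 RPM


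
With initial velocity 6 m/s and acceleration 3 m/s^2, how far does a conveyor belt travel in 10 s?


Given: v0 = 6 m/s, a = 3 m/s^2, t = 10 s
Using s = v0*t + (1/2)*a*t^2
s = 6*10 + (1/2)*3*10^2
s = 60 + (1/2)*300
s = 60 + 150
s = 210

210 m


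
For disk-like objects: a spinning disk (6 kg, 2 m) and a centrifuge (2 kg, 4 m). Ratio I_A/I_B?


Given: M1=6 kg, R1=2 m, M2=2 kg, R2=4 m
For a disk: I = (1/2)*M*R^2, so I_A/I_B = (M1*R1^2)/(M2*R2^2)
M1*R1^2 = 6*4 = 24
M2*R2^2 = 2*16 = 32
I_A/I_B = 24/32 = 3/4

3/4


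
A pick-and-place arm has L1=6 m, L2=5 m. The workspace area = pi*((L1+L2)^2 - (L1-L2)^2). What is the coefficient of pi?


Given: L1 = 6, L2 = 5
(L1+L2)^2 = (11)^2 = 121
(L1-L2)^2 = (1)^2 = 1
Difference = 121 - 1 = 120
This equals 4*L1*L2 = 4*6*5 = 120
Workspace area = 120*pi

120


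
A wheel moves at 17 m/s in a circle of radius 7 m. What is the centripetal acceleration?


Given: v = 17 m/s, r = 7 m
Using a_c = v^2 / r
a_c = 17^2 / 7
a_c = 289 / 7
a_c = 289/7 m/s^2

289/7 m/s^2


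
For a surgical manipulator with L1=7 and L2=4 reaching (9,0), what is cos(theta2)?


Given: L1 = 7, L2 = 4, target (x, y) = (9, 0)
Using cos(theta2) = (x^2 + y^2 - L1^2 - L2^2) / (2*L1*L2)
x^2 + y^2 = 9^2 + 0 = 81
L1^2 + L2^2 = 49 + 16 = 65
Numerator = 81 - 65 = 16
Denominator = 2*7*4 = 56
cos(theta2) = 16/56 = 2/7

2/7


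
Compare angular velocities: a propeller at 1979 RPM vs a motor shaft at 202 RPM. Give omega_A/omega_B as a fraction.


Given: RPM_A = 1979, RPM_B = 202
omega = 2*pi*RPM/60, so omega_A/omega_B = RPM_A / RPM_B
omega_A/omega_B = 1979 / 202
omega_A/omega_B = 1979/202

1979/202


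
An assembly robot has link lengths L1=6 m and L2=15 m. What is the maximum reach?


Given: L1 = 6 m, L2 = 15 m
For a 2-link planar arm, max reach = L1 + L2 (fully extended)
Max reach = 6 + 15
Max reach = 21 m

21 m


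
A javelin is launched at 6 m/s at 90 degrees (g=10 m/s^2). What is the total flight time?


Given: v0 = 6 m/s, theta = 90 deg, g = 10 m/s^2
sin(90) = 1
Using T = 2*v0*sin(theta) / g
T = 2*6*1 / 10
T = 12 / 10
T = 6/5 s

6/5 s


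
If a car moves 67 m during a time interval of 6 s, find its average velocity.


Given: distance d = 67 m, time t = 6 s
Using v = d / t
v = 67 / 6
v = 67/6 m/s

67/6 m/s


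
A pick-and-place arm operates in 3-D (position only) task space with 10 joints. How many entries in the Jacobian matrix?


Given: task space dimension = 3, joints = 10
Jacobian is a 3 x 10 matrix
Total entries = rows * columns
Total = 3 * 10
Total = 30

30


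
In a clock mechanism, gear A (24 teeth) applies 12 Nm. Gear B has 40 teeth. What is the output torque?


Given: N1 = 24, N2 = 40, T1 = 12 Nm
Using T2/T1 = N2/N1
T2 = T1 * N2 / N1
T2 = 12 * 40 / 24
T2 = 480 / 24
T2 = 20 Nm

20 Nm


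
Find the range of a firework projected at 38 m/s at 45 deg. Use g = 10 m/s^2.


Given: v0 = 38 m/s, theta = 45 deg, g = 10 m/s^2
sin(2*45) = sin(90) = 1
Using R = v0^2 * sin(2*theta) / g
R = 38^2 * 1 / 10
R = 1444 / 10
R = 722/5 m

722/5 m


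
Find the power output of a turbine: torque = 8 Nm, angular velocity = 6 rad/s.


Given: tau = 8 Nm, omega = 6 rad/s
Using P = tau * omega
P = 8 * 6
P = 48 W

48 W


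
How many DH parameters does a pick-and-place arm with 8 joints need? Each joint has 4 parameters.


Given: 8 joints, 4 DH parameters per joint (d, theta, a, alpha)
Total DH parameters = number_of_joints * 4
Total = 8 * 4
Total = 32

32


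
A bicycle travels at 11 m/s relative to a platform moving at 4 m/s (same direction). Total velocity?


Given: object velocity = 11 m/s, platform velocity = 4 m/s (same direction)
Using classical velocity addition: v_total = v_object + v_platform
v_total = 11 + 4
v_total = 15 m/s

15 m/s


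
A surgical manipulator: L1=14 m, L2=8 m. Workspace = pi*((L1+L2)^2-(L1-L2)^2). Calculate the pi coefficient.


Given: L1 = 14, L2 = 8
(L1+L2)^2 = (22)^2 = 484
(L1-L2)^2 = (6)^2 = 36
Difference = 484 - 36 = 448
This equals 4*L1*L2 = 4*14*8 = 448
Workspace area = 448*pi

448


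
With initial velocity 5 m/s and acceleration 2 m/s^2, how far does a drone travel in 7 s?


Given: v0 = 5 m/s, a = 2 m/s^2, t = 7 s
Using s = v0*t + (1/2)*a*t^2
s = 5*7 + (1/2)*2*7^2
s = 35 + (1/2)*98
s = 35 + 49
s = 84

84 m


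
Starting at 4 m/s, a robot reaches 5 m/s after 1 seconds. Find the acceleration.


Given: initial velocity v0 = 4 m/s, final velocity v = 5 m/s, time t = 1 s
Using a = (v - v0) / t
a = (5 - 4) / 1
a = 1 / 1
a = 1 m/s^2

1 m/s^2


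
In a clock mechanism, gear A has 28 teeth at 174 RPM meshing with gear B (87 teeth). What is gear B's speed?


Given: N1 = 28 teeth, w1 = 174 RPM, N2 = 87 teeth
Using N1*w1 = N2*w2
w2 = N1*w1 / N2
w2 = 28*174 / 87
w2 = 4872 / 87
w2 = 56 RPM

56 RPM


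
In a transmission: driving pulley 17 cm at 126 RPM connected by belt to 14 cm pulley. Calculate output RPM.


Given: D1 = 17 cm, w1 = 126 RPM, D2 = 14 cm
Using D1*w1 = D2*w2
w2 = D1*w1 / D2
w2 = 17*126 / 14
w2 = 2142 / 14
w2 = 153 RPM

153 RPM


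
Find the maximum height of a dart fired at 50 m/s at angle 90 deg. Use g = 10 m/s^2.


Given: v0 = 50 m/s, theta = 90 deg, g = 10 m/s^2
sin^2(90) = 1
Using H = v0^2 * sin^2(theta) / (2*g)
H = 50^2 * 1 / (2*10)
H = 2500 * 1 / 20
H = 2500 / 20
H = 125 m

125 m


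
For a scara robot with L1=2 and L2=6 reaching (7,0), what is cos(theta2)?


Given: L1 = 2, L2 = 6, target (x, y) = (7, 0)
Using cos(theta2) = (x^2 + y^2 - L1^2 - L2^2) / (2*L1*L2)
x^2 + y^2 = 7^2 + 0 = 49
L1^2 + L2^2 = 4 + 36 = 40
Numerator = 49 - 40 = 9
Denominator = 2*2*6 = 24
cos(theta2) = 9/24 = 3/8

3/8


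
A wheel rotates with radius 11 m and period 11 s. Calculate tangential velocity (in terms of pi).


Given: radius r = 11 m, period T = 11 s
Using v = 2*pi*r / T
v = 2*pi*11 / 11
v = 22*pi / 11
v = 2*pi m/s

2*pi m/s


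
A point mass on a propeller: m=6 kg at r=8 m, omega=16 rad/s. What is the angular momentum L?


Given: m = 6 kg, r = 8 m, omega = 16 rad/s
For a point mass: I = m*r^2
I = 6*8^2 = 6*64 = 384
L = I*omega = 384*16
L = 6144 kg*m^2/s

6144 kg*m^2/s


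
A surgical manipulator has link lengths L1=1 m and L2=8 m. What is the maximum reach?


Given: L1 = 1 m, L2 = 8 m
For a 2-link planar arm, max reach = L1 + L2 (fully extended)
Max reach = 1 + 8
Max reach = 9 m

9 m


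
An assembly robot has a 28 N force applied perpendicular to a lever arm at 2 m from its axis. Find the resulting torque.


Given: F = 28 N, r = 2 m, angle = 90 deg (perpendicular)
Using tau = F * r * sin(90)
sin(90) = 1
tau = 28 * 2 * 1
tau = 56 Nm

56 Nm


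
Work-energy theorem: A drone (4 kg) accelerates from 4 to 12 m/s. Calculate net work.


Given: m = 4 kg, v0 = 4 m/s, v = 12 m/s
Using W = (1/2)*m*(v^2 - v0^2)
v^2 = 12^2 = 144
v0^2 = 4^2 = 16
v^2 - v0^2 = 144 - 16 = 128
W = (1/2)*4*128 = 256 J

256 J


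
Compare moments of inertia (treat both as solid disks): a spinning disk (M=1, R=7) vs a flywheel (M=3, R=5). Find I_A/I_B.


Given: M1=1 kg, R1=7 m, M2=3 kg, R2=5 m
For a disk: I = (1/2)*M*R^2, so I_A/I_B = (M1*R1^2)/(M2*R2^2)
M1*R1^2 = 1*49 = 49
M2*R2^2 = 3*25 = 75
I_A/I_B = 49/75 = 49/75

49/75


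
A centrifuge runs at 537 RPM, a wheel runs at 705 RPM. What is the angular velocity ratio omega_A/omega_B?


Given: RPM_A = 537, RPM_B = 705
omega = 2*pi*RPM/60, so omega_A/omega_B = RPM_A / RPM_B
omega_A/omega_B = 537 / 705
omega_A/omega_B = 179/235

179/235


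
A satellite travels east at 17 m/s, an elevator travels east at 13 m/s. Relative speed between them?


Given: v_A = 17 m/s east, v_B = 13 m/s east
Both move in the same direction; relative speed = |v_A - v_B|
|17 - 13| = |4|
= 4 m/s

4 m/s


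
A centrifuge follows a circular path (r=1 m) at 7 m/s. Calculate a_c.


Given: v = 7 m/s, r = 1 m
Using a_c = v^2 / r
a_c = 7^2 / 1
a_c = 49 / 1
a_c = 49 m/s^2

49 m/s^2


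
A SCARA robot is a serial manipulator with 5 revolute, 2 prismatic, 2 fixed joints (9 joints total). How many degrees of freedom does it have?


Given: serial robot with 5 revolute, 2 prismatic, 2 fixed joints
DOF contribution per joint type: revolute=1, prismatic=1, spherical=3, fixed=0
DOF = 5*1 + 2*1 + 2*0
DOF = 7

7


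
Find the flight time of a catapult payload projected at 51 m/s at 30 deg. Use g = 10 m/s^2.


Given: v0 = 51 m/s, theta = 30 deg, g = 10 m/s^2
sin(30) = 1/2
Using T = 2*v0*sin(theta) / g
T = 2*51*1/2 / 10
T = 51 / 10
T = 51/10 s

51/10 s


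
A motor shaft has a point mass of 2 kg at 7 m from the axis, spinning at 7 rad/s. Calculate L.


Given: m = 2 kg, r = 7 m, omega = 7 rad/s
For a point mass: I = m*r^2
I = 2*7^2 = 2*49 = 98
L = I*omega = 98*7
L = 686 kg*m^2/s

686 kg*m^2/s


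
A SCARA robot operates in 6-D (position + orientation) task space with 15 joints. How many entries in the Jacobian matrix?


Given: task space dimension = 6, joints = 15
Jacobian is a 6 x 15 matrix
Total entries = rows * columns
Total = 6 * 15
Total = 90

90


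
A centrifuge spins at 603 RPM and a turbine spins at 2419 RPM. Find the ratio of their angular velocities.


Given: RPM_A = 603, RPM_B = 2419
omega = 2*pi*RPM/60, so omega_A/omega_B = RPM_A / RPM_B
omega_A/omega_B = 603 / 2419
omega_A/omega_B = 603/2419

603/2419


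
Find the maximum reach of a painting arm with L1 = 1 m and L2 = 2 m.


Given: L1 = 1 m, L2 = 2 m
For a 2-link planar arm, max reach = L1 + L2 (fully extended)
Max reach = 1 + 2
Max reach = 3 m

3 m


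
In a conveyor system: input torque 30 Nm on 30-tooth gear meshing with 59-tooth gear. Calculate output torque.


Given: N1 = 30, N2 = 59, T1 = 30 Nm
Using T2/T1 = N2/N1
T2 = T1 * N2 / N1
T2 = 30 * 59 / 30
T2 = 1770 / 30
T2 = 59 Nm

59 Nm


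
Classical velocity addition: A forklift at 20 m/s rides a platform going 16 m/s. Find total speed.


Given: object velocity = 20 m/s, platform velocity = 16 m/s (same direction)
Using classical velocity addition: v_total = v_object + v_platform
v_total = 20 + 16
v_total = 36 m/s

36 m/s


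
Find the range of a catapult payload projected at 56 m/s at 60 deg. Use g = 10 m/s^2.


Given: v0 = 56 m/s, theta = 60 deg, g = 10 m/s^2
sin(2*60) = sin(120) = sqrt(3)/2
Using R = v0^2 * sin(2*theta) / g
R = 56^2 * (sqrt(3)/2) / 10
R = 3136 * sqrt(3) / 20
R = 784/5*sqrt(3) m

784/5*sqrt(3) m


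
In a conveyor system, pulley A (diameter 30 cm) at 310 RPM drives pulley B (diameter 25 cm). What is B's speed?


Given: D1 = 30 cm, w1 = 310 RPM, D2 = 25 cm
Using D1*w1 = D2*w2
w2 = D1*w1 / D2
w2 = 30*310 / 25
w2 = 9300 / 25
w2 = 372 RPM

372 RPM


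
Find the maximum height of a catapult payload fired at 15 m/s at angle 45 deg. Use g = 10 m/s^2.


Given: v0 = 15 m/s, theta = 45 deg, g = 10 m/s^2
sin^2(45) = 1/2
Using H = v0^2 * sin^2(theta) / (2*g)
H = 15^2 * 1/2 / (2*10)
H = 225 * 1/2 / 20
H = 225/2 / 20
H = 45/8 m

45/8 m


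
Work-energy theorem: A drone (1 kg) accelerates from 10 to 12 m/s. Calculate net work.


Given: m = 1 kg, v0 = 10 m/s, v = 12 m/s
Using W = (1/2)*m*(v^2 - v0^2)
v^2 = 12^2 = 144
v0^2 = 10^2 = 100
v^2 - v0^2 = 144 - 100 = 44
W = (1/2)*1*44 = 22 J

22 J


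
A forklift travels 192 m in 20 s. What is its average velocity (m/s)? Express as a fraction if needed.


Given: distance d = 192 m, time t = 20 s
Using v = d / t
v = 192 / 20
v = 48/5 m/s

48/5 m/s


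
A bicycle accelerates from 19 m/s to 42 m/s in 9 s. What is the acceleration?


Given: initial velocity v0 = 19 m/s, final velocity v = 42 m/s, time t = 9 s
Using a = (v - v0) / t
a = (42 - 19) / 9
a = 23 / 9
a = 23/9 m/s^2

23/9 m/s^2


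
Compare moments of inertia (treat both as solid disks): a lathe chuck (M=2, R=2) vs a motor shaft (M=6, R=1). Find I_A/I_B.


Given: M1=2 kg, R1=2 m, M2=6 kg, R2=1 m
For a disk: I = (1/2)*M*R^2, so I_A/I_B = (M1*R1^2)/(M2*R2^2)
M1*R1^2 = 2*4 = 8
M2*R2^2 = 6*1 = 6
I_A/I_B = 8/6 = 4/3

4/3


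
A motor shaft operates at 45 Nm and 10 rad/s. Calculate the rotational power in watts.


Given: tau = 45 Nm, omega = 10 rad/s
Using P = tau * omega
P = 45 * 10
P = 450 W

450 W


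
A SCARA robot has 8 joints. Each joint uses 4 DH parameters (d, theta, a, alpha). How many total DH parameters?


Given: 8 joints, 4 DH parameters per joint (d, theta, a, alpha)
Total DH parameters = number_of_joints * 4
Total = 8 * 4
Total = 32

32


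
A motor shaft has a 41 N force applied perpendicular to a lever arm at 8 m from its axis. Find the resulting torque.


Given: F = 41 N, r = 8 m, angle = 90 deg (perpendicular)
Using tau = F * r * sin(90)
sin(90) = 1
tau = 41 * 8 * 1
tau = 328 Nm

328 Nm


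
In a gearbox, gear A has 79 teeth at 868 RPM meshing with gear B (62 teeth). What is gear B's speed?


Given: N1 = 79 teeth, w1 = 868 RPM, N2 = 62 teeth
Using N1*w1 = N2*w2
w2 = N1*w1 / N2
w2 = 79*868 / 62
w2 = 68572 / 62
w2 = 1106 RPM

1106 RPM


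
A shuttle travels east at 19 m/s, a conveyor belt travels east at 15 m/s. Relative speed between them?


Given: v_A = 19 m/s east, v_B = 15 m/s east
Both move in the same direction; relative speed = |v_A - v_B|
|19 - 15| = |4|
= 4 m/s

4 m/s


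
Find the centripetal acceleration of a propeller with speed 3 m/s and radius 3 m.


Given: v = 3 m/s, r = 3 m
Using a_c = v^2 / r
a_c = 3^2 / 3
a_c = 9 / 3
a_c = 3 m/s^2

3 m/s^2


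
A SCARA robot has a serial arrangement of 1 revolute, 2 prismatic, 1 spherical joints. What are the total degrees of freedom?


Given: serial robot with 1 revolute, 2 prismatic, 1 spherical joints
DOF contribution per joint type: revolute=1, prismatic=1, spherical=3, fixed=0
DOF = 1*1 + 2*1 + 1*3
DOF = 6

6


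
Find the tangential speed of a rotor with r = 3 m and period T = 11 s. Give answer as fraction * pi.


Given: radius r = 3 m, period T = 11 s
Using v = 2*pi*r / T
v = 2*pi*3 / 11
v = 6*pi / 11
v = 6/11*pi m/s

6/11*pi m/s


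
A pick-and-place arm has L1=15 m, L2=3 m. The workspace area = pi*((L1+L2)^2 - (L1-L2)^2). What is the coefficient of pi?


Given: L1 = 15, L2 = 3
(L1+L2)^2 = (18)^2 = 324
(L1-L2)^2 = (12)^2 = 144
Difference = 324 - 144 = 180
This equals 4*L1*L2 = 4*15*3 = 180
Workspace area = 180*pi

180


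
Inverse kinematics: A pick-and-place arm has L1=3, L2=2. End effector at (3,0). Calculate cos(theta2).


Given: L1 = 3, L2 = 2, target (x, y) = (3, 0)
Using cos(theta2) = (x^2 + y^2 - L1^2 - L2^2) / (2*L1*L2)
x^2 + y^2 = 3^2 + 0 = 9
L1^2 + L2^2 = 9 + 4 = 13
Numerator = 9 - 13 = -4
Denominator = 2*3*2 = 12
cos(theta2) = -4/12 = -1/3

-1/3


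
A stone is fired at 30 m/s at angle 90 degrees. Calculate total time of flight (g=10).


Given: v0 = 30 m/s, theta = 90 deg, g = 10 m/s^2
sin(90) = 1
Using T = 2*v0*sin(theta) / g
T = 2*30*1 / 10
T = 60 / 10
T = 6 s

6 s


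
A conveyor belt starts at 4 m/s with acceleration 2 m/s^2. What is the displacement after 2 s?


Given: v0 = 4 m/s, a = 2 m/s^2, t = 2 s
Using s = v0*t + (1/2)*a*t^2
s = 4*2 + (1/2)*2*2^2
s = 8 + (1/2)*8
s = 8 + 4
s = 12

12 m


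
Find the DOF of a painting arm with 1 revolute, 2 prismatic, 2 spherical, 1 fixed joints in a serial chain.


Given: serial robot with 1 revolute, 2 prismatic, 2 spherical, 1 fixed joints
DOF contribution per joint type: revolute=1, prismatic=1, spherical=3, fixed=0
DOF = 1*1 + 2*1 + 2*3 + 1*0
DOF = 9

9


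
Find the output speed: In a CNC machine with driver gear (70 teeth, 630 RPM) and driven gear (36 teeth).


Given: N1 = 70 teeth, w1 = 630 RPM, N2 = 36 teeth
Using N1*w1 = N2*w2
w2 = N1*w1 / N2
w2 = 70*630 / 36
w2 = 44100 / 36
w2 = 1225 RPM

1225 RPM


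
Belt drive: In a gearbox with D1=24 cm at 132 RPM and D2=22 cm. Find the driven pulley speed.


Given: D1 = 24 cm, w1 = 132 RPM, D2 = 22 cm
Using D1*w1 = D2*w2
w2 = D1*w1 / D2
w2 = 24*132 / 22
w2 = 3168 / 22
w2 = 144 RPM

144 RPM


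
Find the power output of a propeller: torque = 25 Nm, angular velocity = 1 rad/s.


Given: tau = 25 Nm, omega = 1 rad/s
Using P = tau * omega
P = 25 * 1
P = 25 W

25 W


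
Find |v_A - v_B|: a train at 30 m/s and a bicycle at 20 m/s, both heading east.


Given: v_A = 30 m/s east, v_B = 20 m/s east
Both move in the same direction; relative speed = |v_A - v_B|
|30 - 20| = |10|
= 10 m/s

10 m/s


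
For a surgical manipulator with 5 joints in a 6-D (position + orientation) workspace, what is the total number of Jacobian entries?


Given: task space dimension = 6, joints = 5
Jacobian is a 6 x 5 matrix
Total entries = rows * columns
Total = 6 * 5
Total = 30

30


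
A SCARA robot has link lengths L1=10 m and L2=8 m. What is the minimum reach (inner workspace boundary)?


Given: L1 = 10 m, L2 = 8 m
For a 2-link planar arm, min reach = |L1 - L2| (second link folded back)
Min reach = |10 - 8|
Min reach = 2 m

2 m


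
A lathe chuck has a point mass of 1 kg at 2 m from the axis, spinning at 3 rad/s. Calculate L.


Given: m = 1 kg, r = 2 m, omega = 3 rad/s
For a point mass: I = m*r^2
I = 1*2^2 = 1*4 = 4
L = I*omega = 4*3
L = 12 kg*m^2/s

12 kg*m^2/s


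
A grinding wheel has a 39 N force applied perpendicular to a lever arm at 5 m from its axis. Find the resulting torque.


Given: F = 39 N, r = 5 m, angle = 90 deg (perpendicular)
Using tau = F * r * sin(90)
sin(90) = 1
tau = 39 * 5 * 1
tau = 195 Nm

195 Nm


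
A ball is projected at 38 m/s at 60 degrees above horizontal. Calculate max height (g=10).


Given: v0 = 38 m/s, theta = 60 deg, g = 10 m/s^2
sin^2(60) = 3/4
Using H = v0^2 * sin^2(theta) / (2*g)
H = 38^2 * 3/4 / (2*10)
H = 1444 * 3/4 / 20
H = 1083 / 20
H = 1083/20 m

1083/20 m


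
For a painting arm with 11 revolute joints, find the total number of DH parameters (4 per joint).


Given: 11 joints, 4 DH parameters per joint (d, theta, a, alpha)
Total DH parameters = number_of_joints * 4
Total = 11 * 4
Total = 44

44


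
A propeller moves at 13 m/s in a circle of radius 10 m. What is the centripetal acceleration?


Given: v = 13 m/s, r = 10 m
Using a_c = v^2 / r
a_c = 13^2 / 10
a_c = 169 / 10
a_c = 169/10 m/s^2

169/10 m/s^2


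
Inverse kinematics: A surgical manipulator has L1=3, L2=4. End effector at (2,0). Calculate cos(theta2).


Given: L1 = 3, L2 = 4, target (x, y) = (2, 0)
Using cos(theta2) = (x^2 + y^2 - L1^2 - L2^2) / (2*L1*L2)
x^2 + y^2 = 2^2 + 0 = 4
L1^2 + L2^2 = 9 + 16 = 25
Numerator = 4 - 25 = -21
Denominator = 2*3*4 = 24
cos(theta2) = -21/24 = -7/8

-7/8


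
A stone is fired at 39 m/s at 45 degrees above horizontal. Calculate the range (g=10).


Given: v0 = 39 m/s, theta = 45 deg, g = 10 m/s^2
sin(2*45) = sin(90) = 1
Using R = v0^2 * sin(2*theta) / g
R = 39^2 * 1 / 10
R = 1521 / 10
R = 1521/10 m

1521/10 m


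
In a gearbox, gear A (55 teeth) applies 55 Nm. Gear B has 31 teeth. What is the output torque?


Given: N1 = 55, N2 = 31, T1 = 55 Nm
Using T2/T1 = N2/N1
T2 = T1 * N2 / N1
T2 = 55 * 31 / 55
T2 = 1705 / 55
T2 = 31 Nm

31 Nm


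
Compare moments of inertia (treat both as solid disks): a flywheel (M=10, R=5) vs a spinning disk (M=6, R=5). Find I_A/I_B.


Given: M1=10 kg, R1=5 m, M2=6 kg, R2=5 m
For a disk: I = (1/2)*M*R^2, so I_A/I_B = (M1*R1^2)/(M2*R2^2)
M1*R1^2 = 10*25 = 250
M2*R2^2 = 6*25 = 150
I_A/I_B = 250/150 = 5/3

5/3


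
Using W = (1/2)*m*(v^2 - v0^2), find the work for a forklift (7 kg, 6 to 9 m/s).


Given: m = 7 kg, v0 = 6 m/s, v = 9 m/s
Using W = (1/2)*m*(v^2 - v0^2)
v^2 = 9^2 = 81
v0^2 = 6^2 = 36
v^2 - v0^2 = 81 - 36 = 45
W = (1/2)*7*45 = 315/2 J

315/2 J


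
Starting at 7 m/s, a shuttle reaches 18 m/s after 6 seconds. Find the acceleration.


Given: initial velocity v0 = 7 m/s, final velocity v = 18 m/s, time t = 6 s
Using a = (v - v0) / t
a = (18 - 7) / 6
a = 11 / 6
a = 11/6 m/s^2

11/6 m/s^2


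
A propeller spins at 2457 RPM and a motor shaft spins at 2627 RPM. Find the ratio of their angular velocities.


Given: RPM_A = 2457, RPM_B = 2627
omega = 2*pi*RPM/60, so omega_A/omega_B = RPM_A / RPM_B
omega_A/omega_B = 2457 / 2627
omega_A/omega_B = 2457/2627

2457/2627


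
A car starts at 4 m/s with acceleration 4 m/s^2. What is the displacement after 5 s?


Given: v0 = 4 m/s, a = 4 m/s^2, t = 5 s
Using s = v0*t + (1/2)*a*t^2
s = 4*5 + (1/2)*4*5^2
s = 20 + (1/2)*100
s = 20 + 50
s = 70

70 m


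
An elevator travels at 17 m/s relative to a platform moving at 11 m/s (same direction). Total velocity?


Given: object velocity = 17 m/s, platform velocity = 11 m/s (same direction)
Using classical velocity addition: v_total = v_object + v_platform
v_total = 17 + 11
v_total = 28 m/s

28 m/s


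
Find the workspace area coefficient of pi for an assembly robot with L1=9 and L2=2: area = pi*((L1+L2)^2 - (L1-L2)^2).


Given: L1 = 9, L2 = 2
(L1+L2)^2 = (11)^2 = 121
(L1-L2)^2 = (7)^2 = 49
Difference = 121 - 49 = 72
This equals 4*L1*L2 = 4*9*2 = 72
Workspace area = 72*pi

72


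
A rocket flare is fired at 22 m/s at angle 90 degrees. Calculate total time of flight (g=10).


Given: v0 = 22 m/s, theta = 90 deg, g = 10 m/s^2
sin(90) = 1
Using T = 2*v0*sin(theta) / g
T = 2*22*1 / 10
T = 44 / 10
T = 22/5 s

22/5 s


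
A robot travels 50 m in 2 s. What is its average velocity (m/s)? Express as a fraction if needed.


Given: distance d = 50 m, time t = 2 s
Using v = d / t
v = 50 / 2
v = 25 m/s

25 m/s


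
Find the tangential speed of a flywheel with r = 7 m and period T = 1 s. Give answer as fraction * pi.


Given: radius r = 7 m, period T = 1 s
Using v = 2*pi*r / T
v = 2*pi*7 / 1
v = 14*pi / 1
v = 14*pi m/s

14*pi m/s


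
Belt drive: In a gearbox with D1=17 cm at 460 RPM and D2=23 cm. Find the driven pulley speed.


Given: D1 = 17 cm, w1 = 460 RPM, D2 = 23 cm
Using D1*w1 = D2*w2
w2 = D1*w1 / D2
w2 = 17*460 / 23
w2 = 7820 / 23
w2 = 340 RPM

340 RPM


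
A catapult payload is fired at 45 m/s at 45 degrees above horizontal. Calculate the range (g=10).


Given: v0 = 45 m/s, theta = 45 deg, g = 10 m/s^2
sin(2*45) = sin(90) = 1
Using R = v0^2 * sin(2*theta) / g
R = 45^2 * 1 / 10
R = 2025 / 10
R = 405/2 m

405/2 m


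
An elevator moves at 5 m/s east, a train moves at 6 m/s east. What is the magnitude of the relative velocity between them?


Given: v_A = 5 m/s east, v_B = 6 m/s east
Both move in the same direction; relative speed = |v_A - v_B|
|5 - 6| = |-1|
= 1 m/s

1 m/s


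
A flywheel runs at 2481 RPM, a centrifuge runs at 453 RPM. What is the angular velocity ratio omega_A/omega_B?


Given: RPM_A = 2481, RPM_B = 453
omega = 2*pi*RPM/60, so omega_A/omega_B = RPM_A / RPM_B
omega_A/omega_B = 2481 / 453
omega_A/omega_B = 827/151

827/151


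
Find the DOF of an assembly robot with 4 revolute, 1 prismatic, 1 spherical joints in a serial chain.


Given: serial robot with 4 revolute, 1 prismatic, 1 spherical joints
DOF contribution per joint type: revolute=1, prismatic=1, spherical=3, fixed=0
DOF = 4*1 + 1*1 + 1*3
DOF = 8

8


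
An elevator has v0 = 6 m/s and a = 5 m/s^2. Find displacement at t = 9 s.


Given: v0 = 6 m/s, a = 5 m/s^2, t = 9 s
Using s = v0*t + (1/2)*a*t^2
s = 6*9 + (1/2)*5*9^2
s = 54 + (1/2)*405
s = 54 + 405/2
s = 513/2

513/2 m


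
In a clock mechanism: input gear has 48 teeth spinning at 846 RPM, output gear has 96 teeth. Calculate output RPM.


Given: N1 = 48 teeth, w1 = 846 RPM, N2 = 96 teeth
Using N1*w1 = N2*w2
w2 = N1*w1 / N2
w2 = 48*846 / 96
w2 = 40608 / 96
w2 = 423 RPM

423 RPM


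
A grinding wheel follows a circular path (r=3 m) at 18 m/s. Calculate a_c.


Given: v = 18 m/s, r = 3 m
Using a_c = v^2 / r
a_c = 18^2 / 3
a_c = 324 / 3
a_c = 108 m/s^2

108 m/s^2


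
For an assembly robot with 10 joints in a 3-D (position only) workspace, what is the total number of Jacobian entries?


Given: task space dimension = 3, joints = 10
Jacobian is a 3 x 10 matrix
Total entries = rows * columns
Total = 3 * 10
Total = 30

30


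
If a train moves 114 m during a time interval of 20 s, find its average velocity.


Given: distance d = 114 m, time t = 20 s
Using v = d / t
v = 114 / 20
v = 57/10 m/s

57/10 m/s


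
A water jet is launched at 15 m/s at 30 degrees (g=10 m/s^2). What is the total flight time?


Given: v0 = 15 m/s, theta = 30 deg, g = 10 m/s^2
sin(30) = 1/2
Using T = 2*v0*sin(theta) / g
T = 2*15*1/2 / 10
T = 15 / 10
T = 3/2 s

3/2 s


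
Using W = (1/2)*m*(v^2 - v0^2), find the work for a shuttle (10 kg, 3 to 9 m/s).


Given: m = 10 kg, v0 = 3 m/s, v = 9 m/s
Using W = (1/2)*m*(v^2 - v0^2)
v^2 = 9^2 = 81
v0^2 = 3^2 = 9
v^2 - v0^2 = 81 - 9 = 72
W = (1/2)*10*72 = 360 J

360 J


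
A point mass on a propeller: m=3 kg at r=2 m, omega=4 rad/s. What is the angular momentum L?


Given: m = 3 kg, r = 2 m, omega = 4 rad/s
For a point mass: I = m*r^2
I = 3*2^2 = 3*4 = 12
L = I*omega = 12*4
L = 48 kg*m^2/s

48 kg*m^2/s


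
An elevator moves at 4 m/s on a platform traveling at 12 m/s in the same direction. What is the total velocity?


Given: object velocity = 4 m/s, platform velocity = 12 m/s (same direction)
Using classical velocity addition: v_total = v_object + v_platform
v_total = 4 + 12
v_total = 16 m/s

16 m/s


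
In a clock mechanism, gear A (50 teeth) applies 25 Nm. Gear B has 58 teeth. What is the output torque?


Given: N1 = 50, N2 = 58, T1 = 25 Nm
Using T2/T1 = N2/N1
T2 = T1 * N2 / N1
T2 = 25 * 58 / 50
T2 = 1450 / 50
T2 = 29 Nm

29 Nm


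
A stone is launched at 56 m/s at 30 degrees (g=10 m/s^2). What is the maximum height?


Given: v0 = 56 m/s, theta = 30 deg, g = 10 m/s^2
sin^2(30) = 1/4
Using H = v0^2 * sin^2(theta) / (2*g)
H = 56^2 * 1/4 / (2*10)
H = 3136 * 1/4 / 20
H = 784 / 20
H = 196/5 m

196/5 m


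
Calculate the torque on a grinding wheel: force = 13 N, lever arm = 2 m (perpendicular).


Given: F = 13 N, r = 2 m, angle = 90 deg (perpendicular)
Using tau = F * r * sin(90)
sin(90) = 1
tau = 13 * 2 * 1
tau = 26 Nm

26 Nm


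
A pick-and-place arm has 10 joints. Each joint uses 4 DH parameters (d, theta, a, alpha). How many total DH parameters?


Given: 10 joints, 4 DH parameters per joint (d, theta, a, alpha)
Total DH parameters = number_of_joints * 4
Total = 10 * 4
Total = 40

40


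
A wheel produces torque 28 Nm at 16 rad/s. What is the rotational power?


Given: tau = 28 Nm, omega = 16 rad/s
Using P = tau * omega
P = 28 * 16
P = 448 W

448 W


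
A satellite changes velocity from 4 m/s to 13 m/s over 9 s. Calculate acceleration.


Given: initial velocity v0 = 4 m/s, final velocity v = 13 m/s, time t = 9 s
Using a = (v - v0) / t
a = (13 - 4) / 9
a = 9 / 9
a = 1 m/s^2

1 m/s^2


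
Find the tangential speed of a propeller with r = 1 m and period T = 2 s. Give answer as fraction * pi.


Given: radius r = 1 m, period T = 2 s
Using v = 2*pi*r / T
v = 2*pi*1 / 2
v = 2*pi / 2
v = 1*pi m/s

1*pi m/s


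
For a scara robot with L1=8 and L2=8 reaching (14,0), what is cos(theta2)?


Given: L1 = 8, L2 = 8, target (x, y) = (14, 0)
Using cos(theta2) = (x^2 + y^2 - L1^2 - L2^2) / (2*L1*L2)
x^2 + y^2 = 14^2 + 0 = 196
L1^2 + L2^2 = 64 + 64 = 128
Numerator = 196 - 128 = 68
Denominator = 2*8*8 = 128
cos(theta2) = 68/128 = 17/32

17/32


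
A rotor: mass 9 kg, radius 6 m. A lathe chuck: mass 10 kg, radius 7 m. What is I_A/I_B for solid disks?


Given: M1=9 kg, R1=6 m, M2=10 kg, R2=7 m
For a disk: I = (1/2)*M*R^2, so I_A/I_B = (M1*R1^2)/(M2*R2^2)
M1*R1^2 = 9*36 = 324
M2*R2^2 = 10*49 = 490
I_A/I_B = 324/490 = 162/245

162/245


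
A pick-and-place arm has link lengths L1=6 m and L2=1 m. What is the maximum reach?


Given: L1 = 6 m, L2 = 1 m
For a 2-link planar arm, max reach = L1 + L2 (fully extended)
Max reach = 6 + 1
Max reach = 7 m

7 m


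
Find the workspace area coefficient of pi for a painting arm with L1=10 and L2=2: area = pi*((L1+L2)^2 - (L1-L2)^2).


Given: L1 = 10, L2 = 2
(L1+L2)^2 = (12)^2 = 144
(L1-L2)^2 = (8)^2 = 64
Difference = 144 - 64 = 80
This equals 4*L1*L2 = 4*10*2 = 80
Workspace area = 80*pi

80


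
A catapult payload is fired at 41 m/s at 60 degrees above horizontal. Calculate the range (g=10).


Given: v0 = 41 m/s, theta = 60 deg, g = 10 m/s^2
sin(2*60) = sin(120) = sqrt(3)/2
Using R = v0^2 * sin(2*theta) / g
R = 41^2 * (sqrt(3)/2) / 10
R = 1681 * sqrt(3) / 20
R = 1681/20*sqrt(3) m

1681/20*sqrt(3) m


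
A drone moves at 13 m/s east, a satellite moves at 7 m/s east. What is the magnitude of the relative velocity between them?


Given: v_A = 13 m/s east, v_B = 7 m/s east
Both move in the same direction; relative speed = |v_A - v_B|
|13 - 7| = |6|
= 6 m/s

6 m/s


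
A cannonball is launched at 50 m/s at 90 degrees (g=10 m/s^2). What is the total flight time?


Given: v0 = 50 m/s, theta = 90 deg, g = 10 m/s^2
sin(90) = 1
Using T = 2*v0*sin(theta) / g
T = 2*50*1 / 10
T = 100 / 10
T = 10 s

10 s


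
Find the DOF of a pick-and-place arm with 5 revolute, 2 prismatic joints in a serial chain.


Given: serial robot with 5 revolute, 2 prismatic joints
DOF contribution per joint type: revolute=1, prismatic=1, spherical=3, fixed=0
DOF = 5*1 + 2*1
DOF = 7

7


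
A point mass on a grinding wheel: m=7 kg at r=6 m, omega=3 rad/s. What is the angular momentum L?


Given: m = 7 kg, r = 6 m, omega = 3 rad/s
For a point mass: I = m*r^2
I = 7*6^2 = 7*36 = 252
L = I*omega = 252*3
L = 756 kg*m^2/s

756 kg*m^2/s


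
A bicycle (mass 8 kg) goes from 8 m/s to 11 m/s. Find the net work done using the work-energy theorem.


Given: m = 8 kg, v0 = 8 m/s, v = 11 m/s
Using W = (1/2)*m*(v^2 - v0^2)
v^2 = 11^2 = 121
v0^2 = 8^2 = 64
v^2 - v0^2 = 121 - 64 = 57
W = (1/2)*8*57 = 228 J

228 J


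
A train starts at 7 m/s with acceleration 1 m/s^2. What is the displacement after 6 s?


Given: v0 = 7 m/s, a = 1 m/s^2, t = 6 s
Using s = v0*t + (1/2)*a*t^2
s = 7*6 + (1/2)*1*6^2
s = 42 + (1/2)*36
s = 42 + 18
s = 60

60 m


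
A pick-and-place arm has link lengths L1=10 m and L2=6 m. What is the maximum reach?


Given: L1 = 10 m, L2 = 6 m
For a 2-link planar arm, max reach = L1 + L2 (fully extended)
Max reach = 10 + 6
Max reach = 16 m

16 m


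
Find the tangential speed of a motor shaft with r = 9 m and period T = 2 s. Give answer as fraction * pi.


Given: radius r = 9 m, period T = 2 s
Using v = 2*pi*r / T
v = 2*pi*9 / 2
v = 18*pi / 2
v = 9*pi m/s

9*pi m/s


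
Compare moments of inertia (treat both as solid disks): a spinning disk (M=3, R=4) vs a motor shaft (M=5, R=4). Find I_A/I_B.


Given: M1=3 kg, R1=4 m, M2=5 kg, R2=4 m
For a disk: I = (1/2)*M*R^2, so I_A/I_B = (M1*R1^2)/(M2*R2^2)
M1*R1^2 = 3*16 = 48
M2*R2^2 = 5*16 = 80
I_A/I_B = 48/80 = 3/5

3/5


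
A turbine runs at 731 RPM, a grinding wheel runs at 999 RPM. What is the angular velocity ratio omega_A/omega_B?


Given: RPM_A = 731, RPM_B = 999
omega = 2*pi*RPM/60, so omega_A/omega_B = RPM_A / RPM_B
omega_A/omega_B = 731 / 999
omega_A/omega_B = 731/999

731/999


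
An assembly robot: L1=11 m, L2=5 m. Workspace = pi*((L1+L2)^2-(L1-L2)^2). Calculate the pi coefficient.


Given: L1 = 11, L2 = 5
(L1+L2)^2 = (16)^2 = 256
(L1-L2)^2 = (6)^2 = 36
Difference = 256 - 36 = 220
This equals 4*L1*L2 = 4*11*5 = 220
Workspace area = 220*pi

220


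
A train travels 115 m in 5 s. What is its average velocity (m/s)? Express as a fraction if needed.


Given: distance d = 115 m, time t = 5 s
Using v = d / t
v = 115 / 5
v = 23 m/s

23 m/s


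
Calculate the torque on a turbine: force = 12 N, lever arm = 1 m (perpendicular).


Given: F = 12 N, r = 1 m, angle = 90 deg (perpendicular)
Using tau = F * r * sin(90)
sin(90) = 1
tau = 12 * 1 * 1
tau = 12 Nm

12 Nm


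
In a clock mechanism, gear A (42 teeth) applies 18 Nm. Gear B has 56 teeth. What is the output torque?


Given: N1 = 42, N2 = 56, T1 = 18 Nm
Using T2/T1 = N2/N1
T2 = T1 * N2 / N1
T2 = 18 * 56 / 42
T2 = 1008 / 42
T2 = 24 Nm

24 Nm


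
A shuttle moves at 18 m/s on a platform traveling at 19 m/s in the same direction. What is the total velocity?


Given: object velocity = 18 m/s, platform velocity = 19 m/s (same direction)
Using classical velocity addition: v_total = v_object + v_platform
v_total = 18 + 19
v_total = 37 m/s

37 m/s


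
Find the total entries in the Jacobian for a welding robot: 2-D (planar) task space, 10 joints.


Given: task space dimension = 2, joints = 10
Jacobian is a 2 x 10 matrix
Total entries = rows * columns
Total = 2 * 10
Total = 20

20


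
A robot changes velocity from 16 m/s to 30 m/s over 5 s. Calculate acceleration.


Given: initial velocity v0 = 16 m/s, final velocity v = 30 m/s, time t = 5 s
Using a = (v - v0) / t
a = (30 - 16) / 5
a = 14 / 5
a = 14/5 m/s^2

14/5 m/s^2


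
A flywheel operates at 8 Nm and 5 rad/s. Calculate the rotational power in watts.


Given: tau = 8 Nm, omega = 5 rad/s
Using P = tau * omega
P = 8 * 5
P = 40 W

40 W


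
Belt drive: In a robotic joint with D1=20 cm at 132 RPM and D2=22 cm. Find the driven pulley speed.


Given: D1 = 20 cm, w1 = 132 RPM, D2 = 22 cm
Using D1*w1 = D2*w2
w2 = D1*w1 / D2
w2 = 20*132 / 22
w2 = 2640 / 22
w2 = 120 RPM

120 RPM


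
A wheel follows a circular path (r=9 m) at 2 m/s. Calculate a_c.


Given: v = 2 m/s, r = 9 m
Using a_c = v^2 / r
a_c = 2^2 / 9
a_c = 4 / 9
a_c = 4/9 m/s^2

4/9 m/s^2


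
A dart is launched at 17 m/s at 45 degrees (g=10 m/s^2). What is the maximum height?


Given: v0 = 17 m/s, theta = 45 deg, g = 10 m/s^2
sin^2(45) = 1/2
Using H = v0^2 * sin^2(theta) / (2*g)
H = 17^2 * 1/2 / (2*10)
H = 289 * 1/2 / 20
H = 289/2 / 20
H = 289/40 m

289/40 m


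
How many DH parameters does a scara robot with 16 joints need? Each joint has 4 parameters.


Given: 16 joints, 4 DH parameters per joint (d, theta, a, alpha)
Total DH parameters = number_of_joints * 4
Total = 16 * 4
Total = 64

64


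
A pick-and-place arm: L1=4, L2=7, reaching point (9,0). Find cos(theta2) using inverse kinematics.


Given: L1 = 4, L2 = 7, target (x, y) = (9, 0)
Using cos(theta2) = (x^2 + y^2 - L1^2 - L2^2) / (2*L1*L2)
x^2 + y^2 = 9^2 + 0 = 81
L1^2 + L2^2 = 16 + 49 = 65
Numerator = 81 - 65 = 16
Denominator = 2*4*7 = 56
cos(theta2) = 16/56 = 2/7

2/7


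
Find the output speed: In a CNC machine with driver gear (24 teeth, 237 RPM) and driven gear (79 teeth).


Given: N1 = 24 teeth, w1 = 237 RPM, N2 = 79 teeth
Using N1*w1 = N2*w2
w2 = N1*w1 / N2
w2 = 24*237 / 79
w2 = 5688 / 79
w2 = 72 RPM

72 RPM


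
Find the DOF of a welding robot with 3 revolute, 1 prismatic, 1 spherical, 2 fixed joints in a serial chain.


Given: serial robot with 3 revolute, 1 prismatic, 1 spherical, 2 fixed joints
DOF contribution per joint type: revolute=1, prismatic=1, spherical=3, fixed=0
DOF = 3*1 + 1*1 + 1*3 + 2*0
DOF = 7

7


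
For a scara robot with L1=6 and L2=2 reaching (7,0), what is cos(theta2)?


Given: L1 = 6, L2 = 2, target (x, y) = (7, 0)
Using cos(theta2) = (x^2 + y^2 - L1^2 - L2^2) / (2*L1*L2)
x^2 + y^2 = 7^2 + 0 = 49
L1^2 + L2^2 = 36 + 4 = 40
Numerator = 49 - 40 = 9
Denominator = 2*6*2 = 24
cos(theta2) = 9/24 = 3/8

3/8


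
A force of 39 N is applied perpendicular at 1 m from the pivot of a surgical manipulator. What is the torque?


Given: F = 39 N, r = 1 m, angle = 90 deg (perpendicular)
Using tau = F * r * sin(90)
sin(90) = 1
tau = 39 * 1 * 1
tau = 39 Nm

39 Nm


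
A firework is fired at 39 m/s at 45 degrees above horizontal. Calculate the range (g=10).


Given: v0 = 39 m/s, theta = 45 deg, g = 10 m/s^2
sin(2*45) = sin(90) = 1
Using R = v0^2 * sin(2*theta) / g
R = 39^2 * 1 / 10
R = 1521 / 10
R = 1521/10 m

1521/10 m


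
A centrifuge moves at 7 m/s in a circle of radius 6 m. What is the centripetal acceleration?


Given: v = 7 m/s, r = 6 m
Using a_c = v^2 / r
a_c = 7^2 / 6
a_c = 49 / 6
a_c = 49/6 m/s^2

49/6 m/s^2


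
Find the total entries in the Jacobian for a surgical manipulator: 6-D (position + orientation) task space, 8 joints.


Given: task space dimension = 6, joints = 8
Jacobian is a 6 x 8 matrix
Total entries = rows * columns
Total = 6 * 8
Total = 48

48


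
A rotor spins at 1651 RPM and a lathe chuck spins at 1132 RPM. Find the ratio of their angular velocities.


Given: RPM_A = 1651, RPM_B = 1132
omega = 2*pi*RPM/60, so omega_A/omega_B = RPM_A / RPM_B
omega_A/omega_B = 1651 / 1132
omega_A/omega_B = 1651/1132

1651/1132


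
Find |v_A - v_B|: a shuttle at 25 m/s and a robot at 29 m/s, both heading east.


Given: v_A = 25 m/s east, v_B = 29 m/s east
Both move in the same direction; relative speed = |v_A - v_B|
|25 - 29| = |-4|
= 4 m/s

4 m/s


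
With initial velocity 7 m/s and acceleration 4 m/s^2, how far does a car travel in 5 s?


Given: v0 = 7 m/s, a = 4 m/s^2, t = 5 s
Using s = v0*t + (1/2)*a*t^2
s = 7*5 + (1/2)*4*5^2
s = 35 + (1/2)*100
s = 35 + 50
s = 85

85 m


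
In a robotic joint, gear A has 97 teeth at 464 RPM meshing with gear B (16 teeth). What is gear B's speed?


Given: N1 = 97 teeth, w1 = 464 RPM, N2 = 16 teeth
Using N1*w1 = N2*w2
w2 = N1*w1 / N2
w2 = 97*464 / 16
w2 = 45008 / 16
w2 = 2813 RPM

2813 RPM


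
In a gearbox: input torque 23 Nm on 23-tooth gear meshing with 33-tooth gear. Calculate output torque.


Given: N1 = 23, N2 = 33, T1 = 23 Nm
Using T2/T1 = N2/N1
T2 = T1 * N2 / N1
T2 = 23 * 33 / 23
T2 = 759 / 23
T2 = 33 Nm

33 Nm
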